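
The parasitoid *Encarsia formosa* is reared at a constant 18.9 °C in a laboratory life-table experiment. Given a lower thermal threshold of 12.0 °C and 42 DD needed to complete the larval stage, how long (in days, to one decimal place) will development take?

Daily accumulation = 18.9 − 12.0 = 6.9 DD/day.
Duration = 42 / 6.9 = 6.087 ≈ 6.1 days.

6.1 days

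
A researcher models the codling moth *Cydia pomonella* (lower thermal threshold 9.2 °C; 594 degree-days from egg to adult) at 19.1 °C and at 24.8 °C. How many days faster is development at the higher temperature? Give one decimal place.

At 19.1 °C: 594 / (19.1 − 9.2) = 594 / 9.9 = 60.000 d.
At 24.8 °C: 594 / (24.8 − 9.2) = 594 / 15.6 = 38.077 d.
Difference = |60.000 − 38.077| = 21.923 ≈ 21.9 days.

21.9 days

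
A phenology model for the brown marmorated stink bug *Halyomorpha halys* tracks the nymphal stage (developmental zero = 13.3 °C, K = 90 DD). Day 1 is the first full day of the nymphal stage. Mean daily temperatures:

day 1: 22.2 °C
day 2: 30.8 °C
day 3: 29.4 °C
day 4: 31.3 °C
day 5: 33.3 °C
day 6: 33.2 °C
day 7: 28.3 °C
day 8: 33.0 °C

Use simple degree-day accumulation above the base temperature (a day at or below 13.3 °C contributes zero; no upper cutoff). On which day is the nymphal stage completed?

Daily DD above 13.3 °C: 8.9, 17.5, 16.1, 18.0, 20.0, 19.9, 15.0, 19.7.
Cumulative: 8.9, 26.4, 42.5, 60.5, 80.5, 100.4, 115.4, 135.1.
The total first reaches 90 DD on day 6.

day 6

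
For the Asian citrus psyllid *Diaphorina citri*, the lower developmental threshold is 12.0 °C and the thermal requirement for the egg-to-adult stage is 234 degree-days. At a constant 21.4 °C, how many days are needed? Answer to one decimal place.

Daily accumulation = 21.4 − 12.0 = 9.4 DD/day.
Duration = 234 / 9.4 = 24.894 ≈ 24.9 days.

24.9 days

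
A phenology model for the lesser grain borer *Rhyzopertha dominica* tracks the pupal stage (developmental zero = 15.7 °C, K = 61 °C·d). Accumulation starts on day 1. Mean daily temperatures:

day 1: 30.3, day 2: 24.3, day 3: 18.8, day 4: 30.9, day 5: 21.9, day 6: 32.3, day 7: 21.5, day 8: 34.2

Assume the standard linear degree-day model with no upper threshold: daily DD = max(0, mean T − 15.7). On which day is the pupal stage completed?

Daily DD above 15.7 °C: 14.6, 8.6, 3.1, 15.2, 6.2, 16.6, 5.8, 18.5.
Cumulative: 14.6, 23.2, 26.3, 41.5, 47.7, 64.3, 70.1, 88.6.
The total first reaches 61 DD on day 6.

day 6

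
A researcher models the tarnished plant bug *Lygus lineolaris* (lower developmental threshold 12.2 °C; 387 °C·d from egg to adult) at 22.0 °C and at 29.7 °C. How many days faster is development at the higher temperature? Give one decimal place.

17.4 days

At 22.0 °C: 387 / (22.0 − 12.2) = 387 / 9.8 = 39.490 d.
At 29.7 °C: 387 / (29.7 − 12.2) = 387 / 17.5 = 22.114 d.
Difference = |39.490 − 22.114| = 17.376 ≈ 17.4 days.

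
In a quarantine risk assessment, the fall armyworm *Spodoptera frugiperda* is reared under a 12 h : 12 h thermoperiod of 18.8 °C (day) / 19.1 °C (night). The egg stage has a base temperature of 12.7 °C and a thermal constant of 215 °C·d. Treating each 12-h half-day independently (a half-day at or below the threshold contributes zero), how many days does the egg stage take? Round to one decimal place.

34.4 days

Day half: max(0, 18.8 − 12.7) × 0.5 = 6.1 × 0.5 = 3.05 DD.
Night half: max(0, 19.1 − 12.7) × 0.5 = 6.4 × 0.5 = 3.20 DD.
Per 24 h: 6.25 DD/day.
Duration = 215 / 6.25 = 34.400 ≈ 34.4 days.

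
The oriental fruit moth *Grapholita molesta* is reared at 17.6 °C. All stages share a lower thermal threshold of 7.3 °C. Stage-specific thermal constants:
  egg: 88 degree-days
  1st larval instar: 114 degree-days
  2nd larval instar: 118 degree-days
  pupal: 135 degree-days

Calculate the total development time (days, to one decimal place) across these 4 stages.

44.2 days

Daily accumulation at 17.6 °C = 17.6 − 7.3 = 10.3 DD/day.
Total K = 88 + 114 + 118 + 135 = 455 DD.
Total duration = 455 / 10.3 = 44.175 ≈ 44.2 days.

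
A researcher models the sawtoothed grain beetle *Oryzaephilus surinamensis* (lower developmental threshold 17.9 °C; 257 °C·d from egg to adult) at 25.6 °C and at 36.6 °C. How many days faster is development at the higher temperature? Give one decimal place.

19.6 days

At 25.6 °C: 257 / (25.6 − 17.9) = 257 / 7.7 = 33.377 d.
At 36.6 °C: 257 / (36.6 − 17.9) = 257 / 18.7 = 13.743 d.
Difference = |33.377 − 13.743| = 19.633 ≈ 19.6 days.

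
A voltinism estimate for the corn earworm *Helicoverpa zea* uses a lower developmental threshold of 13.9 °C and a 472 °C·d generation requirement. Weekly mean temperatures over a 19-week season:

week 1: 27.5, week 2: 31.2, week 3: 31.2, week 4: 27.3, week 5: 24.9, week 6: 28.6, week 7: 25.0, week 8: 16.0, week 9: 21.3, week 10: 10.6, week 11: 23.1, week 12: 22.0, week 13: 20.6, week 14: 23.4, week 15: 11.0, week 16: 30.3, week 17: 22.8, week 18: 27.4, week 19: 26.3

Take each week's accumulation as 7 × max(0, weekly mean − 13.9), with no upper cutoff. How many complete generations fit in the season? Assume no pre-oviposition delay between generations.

2 generations

Weekly DD (7 × max(0, T̄ − 13.9)): 95.2, 121.1, 121.1, 93.8, 77.0, 102.9, 77.7, 14.7, 51.8, 0.0, 64.4, 56.7, 46.9, 66.5, 0.0, 114.8, 62.3, 94.5, 86.8.
Season total = 1348.2 DD.
Complete generations = ⌊1348.2 / 472⌋ = 2.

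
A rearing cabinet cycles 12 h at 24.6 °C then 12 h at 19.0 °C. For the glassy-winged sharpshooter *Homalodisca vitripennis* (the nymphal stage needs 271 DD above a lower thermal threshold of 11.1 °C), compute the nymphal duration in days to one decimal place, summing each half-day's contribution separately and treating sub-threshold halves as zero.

25.3 days

Day half: max(0, 24.6 − 11.1) × 0.5 = 13.5 × 0.5 = 6.75 DD.
Night half: max(0, 19.0 − 11.1) × 0.5 = 7.9 × 0.5 = 3.95 DD.
Per 24 h: 10.70 DD/day.
Duration = 271 / 10.70 = 25.327 ≈ 25.3 days.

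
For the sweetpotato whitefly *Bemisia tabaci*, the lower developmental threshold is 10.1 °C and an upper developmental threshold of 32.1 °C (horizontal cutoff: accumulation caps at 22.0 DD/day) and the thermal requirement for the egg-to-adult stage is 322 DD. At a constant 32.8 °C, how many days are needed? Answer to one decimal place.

Temperature 32.8 °C exceeds the upper threshold, so daily accumulation caps at 32.1 − 10.1 = 22.0 DD/day.
Duration = 322 / 22.0 = 14.636 ≈ 14.6 days.

14.6 days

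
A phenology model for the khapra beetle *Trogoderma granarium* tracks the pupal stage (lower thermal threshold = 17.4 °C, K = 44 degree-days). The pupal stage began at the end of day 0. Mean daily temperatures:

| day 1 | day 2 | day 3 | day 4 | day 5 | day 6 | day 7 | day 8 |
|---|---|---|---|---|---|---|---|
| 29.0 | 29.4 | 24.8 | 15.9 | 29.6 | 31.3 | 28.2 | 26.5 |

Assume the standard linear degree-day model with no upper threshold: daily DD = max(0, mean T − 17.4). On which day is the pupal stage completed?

Daily DD above 17.4 °C: 11.6, 12.0, 7.4, 0.0, 12.2, 13.9, 10.8, 9.1.
Cumulative: 11.6, 23.6, 31.0, 31.0, 43.2, 57.1, 67.9, 77.0.
The total first reaches 44 DD on day 6.

day 6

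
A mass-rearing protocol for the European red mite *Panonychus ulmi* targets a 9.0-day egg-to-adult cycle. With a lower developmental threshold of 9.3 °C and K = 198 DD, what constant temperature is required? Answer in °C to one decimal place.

Required daily accumulation = 198 / 9.0 = 22.000 DD/day.
T = T_base + 22.000 = 9.3 + 22.000 = 31.300 ≈ 31.3 °C.

31.3 °C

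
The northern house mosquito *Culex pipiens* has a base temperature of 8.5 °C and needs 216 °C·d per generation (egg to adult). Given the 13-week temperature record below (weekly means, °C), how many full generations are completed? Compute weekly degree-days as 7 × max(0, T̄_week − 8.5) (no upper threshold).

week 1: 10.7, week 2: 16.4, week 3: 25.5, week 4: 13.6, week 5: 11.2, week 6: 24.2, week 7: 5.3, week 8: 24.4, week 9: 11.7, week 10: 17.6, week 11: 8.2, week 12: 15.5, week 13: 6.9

Weekly DD (7 × max(0, T̄ − 8.5)): 15.4, 55.3, 119.0, 35.7, 18.9, 109.9, 0.0, 111.3, 22.4, 63.7, 0.0, 49.0, 0.0.
Season total = 600.6 DD.
Complete generations = ⌊600.6 / 216⌋ = 2.

2 generations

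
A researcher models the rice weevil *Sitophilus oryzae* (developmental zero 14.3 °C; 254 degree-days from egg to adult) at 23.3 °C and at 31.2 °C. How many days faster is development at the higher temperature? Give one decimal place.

13.2 days

At 23.3 °C: 254 / (23.3 − 14.3) = 254 / 9.0 = 28.222 d.
At 31.2 °C: 254 / (31.2 − 14.3) = 254 / 16.9 = 15.030 d.
Difference = |28.222 − 15.030| = 13.193 ≈ 13.2 days.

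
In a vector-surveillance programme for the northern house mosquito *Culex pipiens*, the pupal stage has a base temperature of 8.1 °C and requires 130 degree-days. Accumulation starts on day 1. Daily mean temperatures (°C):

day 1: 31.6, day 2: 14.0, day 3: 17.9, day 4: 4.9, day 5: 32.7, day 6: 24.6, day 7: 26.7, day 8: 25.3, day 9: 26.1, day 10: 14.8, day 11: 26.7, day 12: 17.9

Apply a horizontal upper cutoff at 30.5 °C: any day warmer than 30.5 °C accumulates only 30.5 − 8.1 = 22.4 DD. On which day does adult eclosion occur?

day 9

Daily DD above 8.1 °C (capped at 22.4): 22.4, 5.9, 9.8, 0.0, 22.4, 16.5, 18.6, 17.2, 18.0, 6.7, 18.6, 9.8.
Cumulative: 22.4, 28.3, 38.1, 38.1, 60.5, 77.0, 95.6, 112.8, 130.8, 137.5, 156.1, 165.9.
The total first reaches 130 DD on day 9.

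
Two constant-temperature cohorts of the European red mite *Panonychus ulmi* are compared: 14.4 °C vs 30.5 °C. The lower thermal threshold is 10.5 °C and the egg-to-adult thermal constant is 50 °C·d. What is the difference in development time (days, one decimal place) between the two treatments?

At 14.4 °C: 50 / (14.4 − 10.5) = 50 / 3.9 = 12.821 d.
At 30.5 °C: 50 / (30.5 − 10.5) = 50 / 20.0 = 2.500 d.
Difference = |12.821 − 2.500| = 10.321 ≈ 10.3 days.

10.3 days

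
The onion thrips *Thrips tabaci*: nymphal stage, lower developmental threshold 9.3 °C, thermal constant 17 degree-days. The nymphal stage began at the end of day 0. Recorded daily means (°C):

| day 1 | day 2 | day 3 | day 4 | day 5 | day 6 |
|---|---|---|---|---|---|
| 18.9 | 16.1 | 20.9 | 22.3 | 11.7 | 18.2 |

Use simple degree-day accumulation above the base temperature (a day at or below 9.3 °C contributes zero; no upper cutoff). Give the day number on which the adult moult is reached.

day 3

Daily DD above 9.3 °C: 9.6, 6.8, 11.6, 13.0, 2.4, 8.9.
Cumulative: 9.6, 16.4, 28.0, 41.0, 43.4, 52.3.
The total first reaches 17 DD on day 3.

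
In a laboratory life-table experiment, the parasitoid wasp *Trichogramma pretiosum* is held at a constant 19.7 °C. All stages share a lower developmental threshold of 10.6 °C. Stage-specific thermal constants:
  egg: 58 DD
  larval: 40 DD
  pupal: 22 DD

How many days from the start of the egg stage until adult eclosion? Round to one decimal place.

Daily accumulation at 19.7 °C = 19.7 − 10.6 = 9.1 DD/day.
Total K = 58 + 40 + 22 = 120 DD.
Total duration = 120 / 9.1 = 13.187 ≈ 13.2 days.

13.2 days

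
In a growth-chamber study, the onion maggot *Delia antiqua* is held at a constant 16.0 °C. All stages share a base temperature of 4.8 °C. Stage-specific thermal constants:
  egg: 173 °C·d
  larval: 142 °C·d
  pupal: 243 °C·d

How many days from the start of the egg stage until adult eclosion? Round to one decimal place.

Daily accumulation at 16.0 °C = 16.0 − 4.8 = 11.2 DD/day.
Total K = 173 + 142 + 243 = 558 DD.
Total duration = 558 / 11.2 = 49.821 ≈ 49.8 days.

49.8 days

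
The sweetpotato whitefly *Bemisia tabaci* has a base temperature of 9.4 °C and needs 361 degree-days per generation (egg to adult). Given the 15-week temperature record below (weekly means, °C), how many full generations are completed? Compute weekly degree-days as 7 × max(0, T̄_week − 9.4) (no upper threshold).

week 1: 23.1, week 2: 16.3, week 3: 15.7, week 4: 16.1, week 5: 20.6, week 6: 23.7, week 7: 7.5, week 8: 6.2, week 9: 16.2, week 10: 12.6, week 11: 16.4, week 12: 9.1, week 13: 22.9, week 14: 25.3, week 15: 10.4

2 generations

Weekly DD (7 × max(0, T̄ − 9.4)): 95.9, 48.3, 44.1, 46.9, 78.4, 100.1, 0.0, 0.0, 47.6, 22.4, 49.0, 0.0, 94.5, 111.3, 7.0.
Season total = 745.5 DD.
Complete generations = ⌊745.5 / 361⌋ = 2.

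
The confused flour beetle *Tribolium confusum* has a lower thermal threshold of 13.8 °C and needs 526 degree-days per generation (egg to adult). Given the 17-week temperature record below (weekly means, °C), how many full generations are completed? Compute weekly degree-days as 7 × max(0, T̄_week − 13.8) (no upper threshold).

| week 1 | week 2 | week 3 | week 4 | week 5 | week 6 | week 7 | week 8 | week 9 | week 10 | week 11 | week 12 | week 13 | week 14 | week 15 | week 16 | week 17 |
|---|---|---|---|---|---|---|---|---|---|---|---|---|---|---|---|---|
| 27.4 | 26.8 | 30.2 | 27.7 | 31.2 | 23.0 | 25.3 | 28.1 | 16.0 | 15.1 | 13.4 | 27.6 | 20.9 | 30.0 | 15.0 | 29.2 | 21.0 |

2 generations

Weekly DD (7 × max(0, T̄ − 13.8)): 95.2, 91.0, 114.8, 97.3, 121.8, 64.4, 80.5, 100.1, 15.4, 9.1, 0.0, 96.6, 49.7, 113.4, 8.4, 107.8, 50.4.
Season total = 1215.9 DD.
Complete generations = ⌊1215.9 / 526⌋ = 2.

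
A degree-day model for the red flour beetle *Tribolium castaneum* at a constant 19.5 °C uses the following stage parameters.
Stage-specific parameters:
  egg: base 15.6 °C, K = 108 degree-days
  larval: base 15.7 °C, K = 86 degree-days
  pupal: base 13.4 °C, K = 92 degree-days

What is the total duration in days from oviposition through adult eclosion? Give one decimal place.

65.4 days

egg: 108 / (19.5 − 15.6) = 108 / 3.9 = 27.692 d.
larval: 86 / (19.5 − 15.7) = 86 / 3.8 = 22.632 d.
pupal: 92 / (19.5 − 13.4) = 92 / 6.1 = 15.082 d.
Sum = 65.406 ≈ 65.4 days.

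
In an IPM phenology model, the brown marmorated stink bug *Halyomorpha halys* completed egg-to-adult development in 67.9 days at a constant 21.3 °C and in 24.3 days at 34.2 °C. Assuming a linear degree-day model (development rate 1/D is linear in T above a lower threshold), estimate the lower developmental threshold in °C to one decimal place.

Linear rate model ⇒ the product D·(T − T_b) is constant across temperatures.
67.9·(21.3 − T_b) = 24.3·(34.2 − T_b)
T_b = (67.9·21.3 − 24.3·34.2) / (67.9 − 24.3) = 615.21 / 43.6 = 14.110 °C ≈ 14.1 °C.

14.1 °C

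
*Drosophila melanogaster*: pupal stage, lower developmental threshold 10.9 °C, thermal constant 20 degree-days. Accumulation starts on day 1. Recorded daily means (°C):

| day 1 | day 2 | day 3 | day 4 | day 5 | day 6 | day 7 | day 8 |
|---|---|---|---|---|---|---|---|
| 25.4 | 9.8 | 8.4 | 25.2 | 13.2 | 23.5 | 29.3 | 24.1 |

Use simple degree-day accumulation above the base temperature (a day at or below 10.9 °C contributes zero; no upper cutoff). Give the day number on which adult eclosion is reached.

day 4

Daily DD above 10.9 °C: 14.5, 0.0, 0.0, 14.3, 2.3, 12.6, 18.4, 13.2.
Cumulative: 14.5, 14.5, 14.5, 28.8, 31.1, 43.7, 62.1, 75.3.
The total first reaches 20 DD on day 4.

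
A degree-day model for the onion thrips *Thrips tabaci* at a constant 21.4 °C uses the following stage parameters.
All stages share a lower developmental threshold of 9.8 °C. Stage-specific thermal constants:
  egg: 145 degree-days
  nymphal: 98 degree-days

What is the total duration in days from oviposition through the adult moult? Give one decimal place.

Daily accumulation at 21.4 °C = 21.4 − 9.8 = 11.6 DD/day.
Total K = 145 + 98 = 243 DD.
Total duration = 243 / 11.6 = 20.948 ≈ 20.9 days.

20.9 days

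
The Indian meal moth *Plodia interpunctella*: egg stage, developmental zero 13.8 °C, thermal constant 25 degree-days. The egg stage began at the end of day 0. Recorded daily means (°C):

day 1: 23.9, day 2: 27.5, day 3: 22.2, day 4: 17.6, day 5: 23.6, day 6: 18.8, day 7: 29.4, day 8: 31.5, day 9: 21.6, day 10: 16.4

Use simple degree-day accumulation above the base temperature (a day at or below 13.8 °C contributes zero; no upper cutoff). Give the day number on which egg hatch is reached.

Daily DD above 13.8 °C: 10.1, 13.7, 8.4, 3.8, 9.8, 5.0, 15.6, 17.7, 7.8, 2.6.
Cumulative: 10.1, 23.8, 32.2, 36.0, 45.8, 50.8, 66.4, 84.1, 91.9, 94.5.
The total first reaches 25 DD on day 3.

day 3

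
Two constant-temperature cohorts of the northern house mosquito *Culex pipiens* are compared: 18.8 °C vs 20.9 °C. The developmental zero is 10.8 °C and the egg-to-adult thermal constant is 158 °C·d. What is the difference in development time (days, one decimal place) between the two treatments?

At 18.8 °C: 158 / (18.8 − 10.8) = 158 / 8.0 = 19.750 d.
At 20.9 °C: 158 / (20.9 − 10.8) = 158 / 10.1 = 15.644 d.
Difference = |19.750 − 15.644| = 4.106 ≈ 4.1 days.

4.1 days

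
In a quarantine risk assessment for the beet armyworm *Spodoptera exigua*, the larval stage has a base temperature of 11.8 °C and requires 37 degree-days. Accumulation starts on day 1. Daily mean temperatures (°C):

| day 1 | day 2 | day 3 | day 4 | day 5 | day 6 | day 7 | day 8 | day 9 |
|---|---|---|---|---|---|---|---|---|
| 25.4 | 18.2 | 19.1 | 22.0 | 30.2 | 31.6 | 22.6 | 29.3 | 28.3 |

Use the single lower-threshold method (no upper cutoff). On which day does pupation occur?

day 4

Daily DD above 11.8 °C: 13.6, 6.4, 7.3, 10.2, 18.4, 19.8, 10.8, 17.5, 16.5.
Cumulative: 13.6, 20.0, 27.3, 37.5, 55.9, 75.7, 86.5, 104.0, 120.5.
The total first reaches 37 DD on day 4.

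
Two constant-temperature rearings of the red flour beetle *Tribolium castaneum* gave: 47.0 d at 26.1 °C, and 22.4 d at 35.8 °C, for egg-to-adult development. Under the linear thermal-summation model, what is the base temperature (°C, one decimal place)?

17.3 °C

Under the model K = D·(T − T_b), so D₁·(T₁ − T_b) = D₂·(T₂ − T_b).
47.0·(26.1 − T_b) = 22.4·(35.8 − T_b)
T_b = (47.0·26.1 − 22.4·35.8) / (47.0 − 22.4) = 424.78 / 24.6 = 17.267 °C ≈ 17.3 °C.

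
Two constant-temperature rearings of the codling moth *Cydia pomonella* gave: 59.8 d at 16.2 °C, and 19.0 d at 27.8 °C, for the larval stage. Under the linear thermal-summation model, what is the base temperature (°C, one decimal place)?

10.8 °C

Equal thermal constants: D₁(T₁ − T_b) = D₂(T₂ − T_b).
59.8·(16.2 − T_b) = 19.0·(27.8 − T_b)
T_b = (59.8·16.2 − 19.0·27.8) / (59.8 − 19.0) = 440.56 / 40.8 = 10.798 °C ≈ 10.8 °C.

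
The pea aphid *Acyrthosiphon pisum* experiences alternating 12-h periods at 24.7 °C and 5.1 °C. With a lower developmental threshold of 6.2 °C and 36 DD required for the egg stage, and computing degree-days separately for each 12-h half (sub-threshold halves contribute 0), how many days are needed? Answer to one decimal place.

3.9 days

Day half: max(0, 24.7 − 6.2) × 0.5 = 18.5 × 0.5 = 9.25 DD.
Night half: max(0, 5.1 − 6.2) × 0.5 = 0.0 × 0.5 = 0.00 DD.
Per 24 h: 9.25 DD/day.
Duration = 36 / 9.25 = 3.892 ≈ 3.9 days.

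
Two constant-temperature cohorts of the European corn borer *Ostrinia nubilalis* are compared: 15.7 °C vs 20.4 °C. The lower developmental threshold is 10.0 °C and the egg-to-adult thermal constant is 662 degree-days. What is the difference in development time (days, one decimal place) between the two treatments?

At 15.7 °C: 662 / (15.7 − 10.0) = 662 / 5.7 = 116.140 d.
At 20.4 °C: 662 / (20.4 − 10.0) = 662 / 10.4 = 63.654 d.
Difference = |116.140 − 63.654| = 52.487 ≈ 52.5 days.

52.5 days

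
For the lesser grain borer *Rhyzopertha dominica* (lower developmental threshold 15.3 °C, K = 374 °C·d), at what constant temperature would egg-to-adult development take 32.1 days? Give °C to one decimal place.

Required daily accumulation = 374 / 32.1 = 11.651 DD/day.
T = T_base + 11.651 = 15.3 + 11.651 = 26.951 ≈ 27.0 °C.

27.0 °C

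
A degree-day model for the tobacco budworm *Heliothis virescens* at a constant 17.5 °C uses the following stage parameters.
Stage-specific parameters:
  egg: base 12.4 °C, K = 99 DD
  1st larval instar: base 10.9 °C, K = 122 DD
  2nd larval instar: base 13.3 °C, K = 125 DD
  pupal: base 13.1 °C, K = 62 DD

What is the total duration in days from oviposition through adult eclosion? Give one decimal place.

egg: 99 / (17.5 − 12.4) = 99 / 5.1 = 19.412 d.
1st larval instar: 122 / (17.5 − 10.9) = 122 / 6.6 = 18.485 d.
2nd larval instar: 125 / (17.5 − 13.3) = 125 / 4.2 = 29.762 d.
pupal: 62 / (17.5 − 13.1) = 62 / 4.4 = 14.091 d.
Sum = 81.749 ≈ 81.7 days.

81.7 days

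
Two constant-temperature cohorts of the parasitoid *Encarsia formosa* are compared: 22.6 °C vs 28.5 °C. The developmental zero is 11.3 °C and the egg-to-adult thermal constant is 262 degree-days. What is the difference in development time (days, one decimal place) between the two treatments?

At 22.6 °C: 262 / (22.6 − 11.3) = 262 / 11.3 = 23.186 d.
At 28.5 °C: 262 / (28.5 − 11.3) = 262 / 17.2 = 15.233 d.
Difference = |23.186 − 15.233| = 7.953 ≈ 8.0 days.

8.0 days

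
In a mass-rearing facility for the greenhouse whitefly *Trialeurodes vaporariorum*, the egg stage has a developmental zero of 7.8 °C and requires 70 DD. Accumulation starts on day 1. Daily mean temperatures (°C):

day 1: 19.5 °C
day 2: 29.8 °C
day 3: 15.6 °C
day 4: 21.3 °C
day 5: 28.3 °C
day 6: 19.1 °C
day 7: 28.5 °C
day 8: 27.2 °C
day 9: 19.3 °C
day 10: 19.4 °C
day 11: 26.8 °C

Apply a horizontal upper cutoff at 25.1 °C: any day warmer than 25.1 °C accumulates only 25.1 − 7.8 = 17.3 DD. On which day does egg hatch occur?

day 6

Daily DD above 7.8 °C (capped at 17.3): 11.7, 17.3, 7.8, 13.5, 17.3, 11.3, 17.3, 17.3, 11.5, 11.6, 17.3.
Cumulative: 11.7, 29.0, 36.8, 50.3, 67.6, 78.9, 96.2, 113.5, 125.0, 136.6, 153.9.
The total first reaches 70 DD on day 6.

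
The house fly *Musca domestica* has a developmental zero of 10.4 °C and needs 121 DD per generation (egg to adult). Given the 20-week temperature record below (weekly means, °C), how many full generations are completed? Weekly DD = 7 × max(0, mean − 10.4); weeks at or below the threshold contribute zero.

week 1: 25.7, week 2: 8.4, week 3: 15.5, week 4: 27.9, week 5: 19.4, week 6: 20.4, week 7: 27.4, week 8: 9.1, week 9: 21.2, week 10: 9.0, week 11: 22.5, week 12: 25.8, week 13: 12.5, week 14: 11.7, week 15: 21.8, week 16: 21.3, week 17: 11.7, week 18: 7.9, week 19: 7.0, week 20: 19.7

Weekly DD (7 × max(0, T̄ − 10.4)): 107.1, 0.0, 35.7, 122.5, 63.0, 70.0, 119.0, 0.0, 75.6, 0.0, 84.7, 107.8, 14.7, 9.1, 79.8, 76.3, 9.1, 0.0, 0.0, 65.1.
Season total = 1039.5 DD.
Complete generations = ⌊1039.5 / 121⌋ = 8.

8 generations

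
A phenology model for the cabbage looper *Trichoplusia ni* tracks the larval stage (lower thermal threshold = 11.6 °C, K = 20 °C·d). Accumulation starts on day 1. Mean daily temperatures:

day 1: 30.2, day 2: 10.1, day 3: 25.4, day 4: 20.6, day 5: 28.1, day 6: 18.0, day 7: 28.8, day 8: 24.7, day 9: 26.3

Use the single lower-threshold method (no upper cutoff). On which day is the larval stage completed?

day 3

Daily DD above 11.6 °C: 18.6, 0.0, 13.8, 9.0, 16.5, 6.4, 17.2, 13.1, 14.7.
Cumulative: 18.6, 18.6, 32.4, 41.4, 57.9, 64.3, 81.5, 94.6, 109.3.
The total first reaches 20 DD on day 3.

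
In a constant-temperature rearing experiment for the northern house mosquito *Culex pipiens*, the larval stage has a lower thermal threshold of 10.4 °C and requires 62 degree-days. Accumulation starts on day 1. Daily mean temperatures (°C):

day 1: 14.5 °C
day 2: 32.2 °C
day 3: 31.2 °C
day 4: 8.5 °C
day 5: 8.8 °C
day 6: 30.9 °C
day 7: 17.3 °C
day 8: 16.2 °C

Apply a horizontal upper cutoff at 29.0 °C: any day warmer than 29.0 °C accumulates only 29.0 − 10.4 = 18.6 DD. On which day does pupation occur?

Daily DD above 10.4 °C (capped at 18.6): 4.1, 18.6, 18.6, 0.0, 0.0, 18.6, 6.9, 5.8.
Cumulative: 4.1, 22.7, 41.3, 41.3, 41.3, 59.9, 66.8, 72.6.
The total first reaches 62 DD on day 7.

day 7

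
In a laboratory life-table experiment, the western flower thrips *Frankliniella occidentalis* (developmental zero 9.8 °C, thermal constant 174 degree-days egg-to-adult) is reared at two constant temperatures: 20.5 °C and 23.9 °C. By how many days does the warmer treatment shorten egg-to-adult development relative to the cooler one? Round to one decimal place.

3.9 days

At 20.5 °C: 174 / (20.5 − 9.8) = 174 / 10.7 = 16.262 d.
At 23.9 °C: 174 / (23.9 − 9.8) = 174 / 14.1 = 12.340 d.
Difference = |16.262 − 12.340| = 3.921 ≈ 3.9 days.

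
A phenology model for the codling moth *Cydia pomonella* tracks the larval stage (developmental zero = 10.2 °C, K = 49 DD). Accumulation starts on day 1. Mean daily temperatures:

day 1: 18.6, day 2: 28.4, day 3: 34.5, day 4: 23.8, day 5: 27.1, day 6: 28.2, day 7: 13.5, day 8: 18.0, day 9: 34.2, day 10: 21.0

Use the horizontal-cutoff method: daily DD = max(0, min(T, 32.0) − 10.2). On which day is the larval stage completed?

Daily DD above 10.2 °C (capped at 21.8): 8.4, 18.2, 21.8, 13.6, 16.9, 18.0, 3.3, 7.8, 21.8, 10.8.
Cumulative: 8.4, 26.6, 48.4, 62.0, 78.9, 96.9, 100.2, 108.0, 129.8, 140.6.
The total first reaches 49 DD on day 4.

day 4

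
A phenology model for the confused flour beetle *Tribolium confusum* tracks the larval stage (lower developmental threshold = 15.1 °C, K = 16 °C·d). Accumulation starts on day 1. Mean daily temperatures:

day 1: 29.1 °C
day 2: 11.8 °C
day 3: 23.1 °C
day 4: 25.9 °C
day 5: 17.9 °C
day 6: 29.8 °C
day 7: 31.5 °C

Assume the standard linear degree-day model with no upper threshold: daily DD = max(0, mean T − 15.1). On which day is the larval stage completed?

day 3

Daily DD above 15.1 °C: 14.0, 0.0, 8.0, 10.8, 2.8, 14.7, 16.4.
Cumulative: 14.0, 14.0, 22.0, 32.8, 35.6, 50.3, 66.7.
The total first reaches 16 DD on day 3.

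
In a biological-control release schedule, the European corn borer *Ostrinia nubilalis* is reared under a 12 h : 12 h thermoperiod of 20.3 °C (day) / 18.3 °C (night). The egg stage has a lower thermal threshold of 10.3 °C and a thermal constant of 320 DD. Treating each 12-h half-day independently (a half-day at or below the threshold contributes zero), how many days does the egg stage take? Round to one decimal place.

35.6 days

Day half: max(0, 20.3 − 10.3) × 0.5 = 10.0 × 0.5 = 5.00 DD.
Night half: max(0, 18.3 − 10.3) × 0.5 = 8.0 × 0.5 = 4.00 DD.
Per 24 h: 9.00 DD/day.
Duration = 320 / 9.00 = 35.556 ≈ 35.6 days.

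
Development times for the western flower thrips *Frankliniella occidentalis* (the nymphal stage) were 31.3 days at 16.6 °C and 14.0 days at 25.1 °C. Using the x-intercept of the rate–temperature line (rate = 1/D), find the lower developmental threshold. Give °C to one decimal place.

Equal thermal constants: D₁(T₁ − T_b) = D₂(T₂ − T_b).
31.3·(16.6 − T_b) = 14.0·(25.1 − T_b)
T_b = (31.3·16.6 − 14.0·25.1) / (31.3 − 14.0) = 168.18 / 17.3 = 9.721 °C ≈ 9.7 °C.

9.7 °C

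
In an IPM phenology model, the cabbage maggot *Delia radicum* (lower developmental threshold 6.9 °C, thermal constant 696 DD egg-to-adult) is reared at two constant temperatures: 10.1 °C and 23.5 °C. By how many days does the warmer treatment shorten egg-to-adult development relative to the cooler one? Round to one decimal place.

At 10.1 °C: 696 / (10.1 − 6.9) = 696 / 3.2 = 217.500 d.
At 23.5 °C: 696 / (23.5 − 6.9) = 696 / 16.6 = 41.928 d.
Difference = |217.500 − 41.928| = 175.572 ≈ 175.6 days.

175.6 days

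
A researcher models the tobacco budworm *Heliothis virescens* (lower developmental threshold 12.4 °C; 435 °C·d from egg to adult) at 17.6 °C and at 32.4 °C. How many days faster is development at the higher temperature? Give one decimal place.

At 17.6 °C: 435 / (17.6 − 12.4) = 435 / 5.2 = 83.654 d.
At 32.4 °C: 435 / (32.4 − 12.4) = 435 / 20.0 = 21.750 d.
Difference = |83.654 − 21.750| = 61.904 ≈ 61.9 days.

61.9 days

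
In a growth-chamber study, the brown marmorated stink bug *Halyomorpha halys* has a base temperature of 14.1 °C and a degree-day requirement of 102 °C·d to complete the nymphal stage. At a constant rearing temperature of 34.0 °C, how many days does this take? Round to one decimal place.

5.1 days

Daily accumulation = 34.0 − 14.1 = 19.9 DD/day.
Duration = 102 / 19.9 = 5.126 ≈ 5.1 days.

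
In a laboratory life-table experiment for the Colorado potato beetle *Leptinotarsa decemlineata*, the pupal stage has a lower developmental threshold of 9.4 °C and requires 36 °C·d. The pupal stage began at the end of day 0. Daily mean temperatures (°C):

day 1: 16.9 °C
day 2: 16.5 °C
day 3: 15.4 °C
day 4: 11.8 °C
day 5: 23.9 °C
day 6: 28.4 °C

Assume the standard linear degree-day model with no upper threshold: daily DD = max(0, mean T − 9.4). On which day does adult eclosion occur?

day 5

Daily DD above 9.4 °C: 7.5, 7.1, 6.0, 2.4, 14.5, 19.0.
Cumulative: 7.5, 14.6, 20.6, 23.0, 37.5, 56.5.
The total first reaches 36 DD on day 5.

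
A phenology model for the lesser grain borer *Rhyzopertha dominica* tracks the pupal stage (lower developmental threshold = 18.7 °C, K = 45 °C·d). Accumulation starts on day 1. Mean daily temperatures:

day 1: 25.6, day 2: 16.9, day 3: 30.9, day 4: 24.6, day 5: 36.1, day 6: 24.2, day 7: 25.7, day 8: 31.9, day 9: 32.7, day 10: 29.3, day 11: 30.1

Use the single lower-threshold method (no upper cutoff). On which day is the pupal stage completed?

day 6

Daily DD above 18.7 °C: 6.9, 0.0, 12.2, 5.9, 17.4, 5.5, 7.0, 13.2, 14.0, 10.6, 11.4.
Cumulative: 6.9, 6.9, 19.1, 25.0, 42.4, 47.9, 54.9, 68.1, 82.1, 92.7, 104.1.
The total first reaches 45 DD on day 6.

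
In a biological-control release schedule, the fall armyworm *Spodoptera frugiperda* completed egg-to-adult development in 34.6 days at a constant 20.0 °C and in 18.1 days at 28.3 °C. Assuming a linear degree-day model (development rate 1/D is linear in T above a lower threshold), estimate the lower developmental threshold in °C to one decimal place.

Linear rate model ⇒ the product D·(T − T_b) is constant across temperatures.
34.6·(20.0 − T_b) = 18.1·(28.3 − T_b)
T_b = (34.6·20.0 − 18.1·28.3) / (34.6 − 18.1) = 179.77 / 16.5 = 10.895 °C ≈ 10.9 °C.

10.9 °C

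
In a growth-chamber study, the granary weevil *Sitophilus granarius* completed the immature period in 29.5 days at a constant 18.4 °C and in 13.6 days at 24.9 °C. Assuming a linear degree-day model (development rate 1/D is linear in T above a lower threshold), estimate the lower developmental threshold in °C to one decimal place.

12.8 °C

Linear rate model ⇒ the product D·(T − T_b) is constant across temperatures.
29.5·(18.4 − T_b) = 13.6·(24.9 − T_b)
T_b = (29.5·18.4 − 13.6·24.9) / (29.5 − 13.6) = 204.16 / 15.9 = 12.840 °C ≈ 12.8 °C.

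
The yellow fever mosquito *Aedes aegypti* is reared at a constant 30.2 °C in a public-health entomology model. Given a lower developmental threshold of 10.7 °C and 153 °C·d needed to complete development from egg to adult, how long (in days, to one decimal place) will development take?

7.8 days

Daily accumulation = 30.2 − 10.7 = 19.5 DD/day.
Duration = 153 / 19.5 = 7.846 ≈ 7.8 days.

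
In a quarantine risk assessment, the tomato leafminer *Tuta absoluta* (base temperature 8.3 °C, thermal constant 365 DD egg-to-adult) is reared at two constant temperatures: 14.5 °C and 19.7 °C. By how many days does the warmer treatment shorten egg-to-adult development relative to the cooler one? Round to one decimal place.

At 14.5 °C: 365 / (14.5 − 8.3) = 365 / 6.2 = 58.871 d.
At 19.7 °C: 365 / (19.7 − 8.3) = 365 / 11.4 = 32.018 d.
Difference = |58.871 − 32.018| = 26.853 ≈ 26.9 days.

26.9 days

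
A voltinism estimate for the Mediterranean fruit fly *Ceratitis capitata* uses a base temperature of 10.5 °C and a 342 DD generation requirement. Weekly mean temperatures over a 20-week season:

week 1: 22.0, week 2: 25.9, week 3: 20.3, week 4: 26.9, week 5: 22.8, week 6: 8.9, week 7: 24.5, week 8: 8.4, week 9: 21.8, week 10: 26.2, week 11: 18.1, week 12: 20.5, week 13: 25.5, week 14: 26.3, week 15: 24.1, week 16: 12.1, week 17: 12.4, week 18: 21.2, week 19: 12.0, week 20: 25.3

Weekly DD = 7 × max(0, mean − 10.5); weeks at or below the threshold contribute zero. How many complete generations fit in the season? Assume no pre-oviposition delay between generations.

Weekly DD (7 × max(0, T̄ − 10.5)): 80.5, 107.8, 68.6, 114.8, 86.1, 0.0, 98.0, 0.0, 79.1, 109.9, 53.2, 70.0, 105.0, 110.6, 95.2, 11.2, 13.3, 74.9, 10.5, 103.6.
Season total = 1392.3 DD.
Complete generations = ⌊1392.3 / 342⌋ = 4.

4 generations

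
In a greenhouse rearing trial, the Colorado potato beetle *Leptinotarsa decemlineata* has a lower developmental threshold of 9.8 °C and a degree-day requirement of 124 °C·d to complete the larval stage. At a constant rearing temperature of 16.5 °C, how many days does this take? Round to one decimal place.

Daily accumulation = 16.5 − 9.8 = 6.7 DD/day.
Duration = 124 / 6.7 = 18.507 ≈ 18.5 days.

18.5 days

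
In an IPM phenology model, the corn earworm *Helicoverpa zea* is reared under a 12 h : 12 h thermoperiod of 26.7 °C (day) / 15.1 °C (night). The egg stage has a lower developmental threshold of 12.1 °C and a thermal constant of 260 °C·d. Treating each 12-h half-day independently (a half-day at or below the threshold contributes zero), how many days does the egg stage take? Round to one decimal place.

Day half: max(0, 26.7 − 12.1) × 0.5 = 14.6 × 0.5 = 7.30 DD.
Night half: max(0, 15.1 − 12.1) × 0.5 = 3.0 × 0.5 = 1.50 DD.
Per 24 h: 8.80 DD/day.
Duration = 260 / 8.80 = 29.545 ≈ 29.5 days.

29.5 days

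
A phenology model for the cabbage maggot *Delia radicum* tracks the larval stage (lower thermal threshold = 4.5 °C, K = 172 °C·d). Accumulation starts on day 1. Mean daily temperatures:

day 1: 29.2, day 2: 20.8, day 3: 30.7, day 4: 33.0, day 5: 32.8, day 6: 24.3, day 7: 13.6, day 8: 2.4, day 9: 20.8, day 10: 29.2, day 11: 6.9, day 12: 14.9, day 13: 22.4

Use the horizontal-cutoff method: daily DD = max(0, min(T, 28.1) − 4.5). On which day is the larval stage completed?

day 10

Daily DD above 4.5 °C (capped at 23.6): 23.6, 16.3, 23.6, 23.6, 23.6, 19.8, 9.1, 0.0, 16.3, 23.6, 2.4, 10.4, 17.9.
Cumulative: 23.6, 39.9, 63.5, 87.1, 110.7, 130.5, 139.6, 139.6, 155.9, 179.5, 181.9, 192.3, 210.2.
The total first reaches 172 DD on day 10.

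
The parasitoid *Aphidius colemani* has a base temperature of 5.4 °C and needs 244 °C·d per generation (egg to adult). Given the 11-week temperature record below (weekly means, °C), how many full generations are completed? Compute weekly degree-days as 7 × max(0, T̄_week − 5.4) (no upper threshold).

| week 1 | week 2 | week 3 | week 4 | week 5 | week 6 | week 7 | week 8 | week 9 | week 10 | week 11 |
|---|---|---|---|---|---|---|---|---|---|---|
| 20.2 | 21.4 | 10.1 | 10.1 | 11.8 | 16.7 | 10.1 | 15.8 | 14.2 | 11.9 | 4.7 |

Weekly DD (7 × max(0, T̄ − 5.4)): 103.6, 112.0, 32.9, 32.9, 44.8, 79.1, 32.9, 72.8, 61.6, 45.5, 0.0.
Season total = 618.1 DD.
Complete generations = ⌊618.1 / 244⌋ = 2.

2 generations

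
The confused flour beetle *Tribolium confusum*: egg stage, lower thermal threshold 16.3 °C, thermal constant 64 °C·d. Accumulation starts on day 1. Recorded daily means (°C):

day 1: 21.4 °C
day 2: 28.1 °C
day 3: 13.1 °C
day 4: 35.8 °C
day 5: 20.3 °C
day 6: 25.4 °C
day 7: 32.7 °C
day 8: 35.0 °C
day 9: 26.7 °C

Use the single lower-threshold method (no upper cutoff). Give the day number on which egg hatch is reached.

day 7

Daily DD above 16.3 °C: 5.1, 11.8, 0.0, 19.5, 4.0, 9.1, 16.4, 18.7, 10.4.
Cumulative: 5.1, 16.9, 16.9, 36.4, 40.4, 49.5, 65.9, 84.6, 95.0.
The total first reaches 64 DD on day 7.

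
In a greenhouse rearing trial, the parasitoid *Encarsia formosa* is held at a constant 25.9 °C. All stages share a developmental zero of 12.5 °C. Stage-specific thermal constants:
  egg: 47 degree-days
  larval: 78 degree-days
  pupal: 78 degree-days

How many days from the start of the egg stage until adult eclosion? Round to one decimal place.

15.1 days

Daily accumulation at 25.9 °C = 25.9 − 12.5 = 13.4 DD/day.
Total K = 47 + 78 + 78 = 203 DD.
Total duration = 203 / 13.4 = 15.149 ≈ 15.1 days.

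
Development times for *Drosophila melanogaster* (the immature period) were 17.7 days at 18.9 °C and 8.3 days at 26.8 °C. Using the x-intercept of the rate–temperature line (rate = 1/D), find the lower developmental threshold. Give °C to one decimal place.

Linear rate model ⇒ the product D·(T − T_b) is constant across temperatures.
17.7·(18.9 − T_b) = 8.3·(26.8 − T_b)
T_b = (17.7·18.9 − 8.3·26.8) / (17.7 − 8.3) = 112.09 / 9.4 = 11.924 °C ≈ 11.9 °C.

11.9 °C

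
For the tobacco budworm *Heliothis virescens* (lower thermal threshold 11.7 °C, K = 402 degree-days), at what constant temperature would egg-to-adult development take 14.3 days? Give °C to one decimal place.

39.8 °C

Required daily accumulation = 402 / 14.3 = 28.112 DD/day.
T = T_base + 28.112 = 11.7 + 28.112 = 39.812 ≈ 39.8 °C.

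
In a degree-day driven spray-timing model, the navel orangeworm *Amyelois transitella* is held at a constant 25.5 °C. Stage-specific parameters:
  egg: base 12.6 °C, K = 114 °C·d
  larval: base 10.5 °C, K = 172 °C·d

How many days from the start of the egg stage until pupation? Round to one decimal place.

20.3 days

egg: 114 / (25.5 − 12.6) = 114 / 12.9 = 8.837 d.
larval: 172 / (25.5 − 10.5) = 172 / 15.0 = 11.467 d.
Sum = 20.304 ≈ 20.3 days.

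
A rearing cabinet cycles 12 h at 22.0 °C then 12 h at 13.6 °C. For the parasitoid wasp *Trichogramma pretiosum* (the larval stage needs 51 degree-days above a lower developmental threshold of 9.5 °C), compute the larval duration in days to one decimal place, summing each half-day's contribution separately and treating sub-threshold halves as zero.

Day half: max(0, 22.0 − 9.5) × 0.5 = 12.5 × 0.5 = 6.25 DD.
Night half: max(0, 13.6 − 9.5) × 0.5 = 4.1 × 0.5 = 2.05 DD.
Per 24 h: 8.30 DD/day.
Duration = 51 / 8.30 = 6.145 ≈ 6.1 days.

6.1 days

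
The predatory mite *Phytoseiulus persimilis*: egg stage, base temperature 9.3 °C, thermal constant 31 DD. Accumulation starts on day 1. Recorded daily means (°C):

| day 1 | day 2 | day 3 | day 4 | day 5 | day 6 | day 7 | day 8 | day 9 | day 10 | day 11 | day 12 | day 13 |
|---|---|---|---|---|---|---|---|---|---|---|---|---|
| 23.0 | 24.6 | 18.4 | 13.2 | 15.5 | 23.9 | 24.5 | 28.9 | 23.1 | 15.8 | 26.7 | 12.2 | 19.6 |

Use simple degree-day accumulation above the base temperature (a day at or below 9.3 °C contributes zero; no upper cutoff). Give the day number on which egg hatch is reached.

day 3

Daily DD above 9.3 °C: 13.7, 15.3, 9.1, 3.9, 6.2, 14.6, 15.2, 19.6, 13.8, 6.5, 17.4, 2.9, 10.3.
Cumulative: 13.7, 29.0, 38.1, 42.0, 48.2, 62.8, 78.0, 97.6, 111.4, 117.9, 135.3, 138.2, 148.5.
The total first reaches 31 DD on day 3.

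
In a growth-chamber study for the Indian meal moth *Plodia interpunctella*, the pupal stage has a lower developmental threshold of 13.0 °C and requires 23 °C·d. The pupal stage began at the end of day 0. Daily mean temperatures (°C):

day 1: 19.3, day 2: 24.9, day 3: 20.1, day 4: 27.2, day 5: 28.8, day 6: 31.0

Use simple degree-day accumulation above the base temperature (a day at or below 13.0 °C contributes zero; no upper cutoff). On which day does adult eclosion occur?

Daily DD above 13.0 °C: 6.3, 11.9, 7.1, 14.2, 15.8, 18.0.
Cumulative: 6.3, 18.2, 25.3, 39.5, 55.3, 73.3.
The total first reaches 23 DD on day 3.

day 3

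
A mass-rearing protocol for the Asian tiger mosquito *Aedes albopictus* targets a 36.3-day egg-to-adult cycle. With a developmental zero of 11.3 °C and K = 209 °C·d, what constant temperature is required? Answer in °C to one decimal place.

17.1 °C

Required daily accumulation = 209 / 36.3 = 5.758 DD/day.
T = T_base + 5.758 = 11.3 + 5.758 = 17.058 ≈ 17.1 °C.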